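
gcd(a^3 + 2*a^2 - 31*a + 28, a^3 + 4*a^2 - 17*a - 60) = a - 4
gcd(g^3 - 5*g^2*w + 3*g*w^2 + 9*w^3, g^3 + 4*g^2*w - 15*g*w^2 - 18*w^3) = -g^2 + 2*g*w + 3*w^2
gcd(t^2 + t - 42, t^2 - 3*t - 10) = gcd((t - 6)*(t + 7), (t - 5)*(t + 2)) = 1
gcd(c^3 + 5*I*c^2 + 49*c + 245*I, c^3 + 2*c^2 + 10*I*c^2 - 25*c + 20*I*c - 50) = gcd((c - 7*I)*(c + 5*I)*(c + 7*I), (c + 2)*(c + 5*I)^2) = c + 5*I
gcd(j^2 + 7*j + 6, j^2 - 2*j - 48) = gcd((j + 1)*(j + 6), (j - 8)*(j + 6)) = j + 6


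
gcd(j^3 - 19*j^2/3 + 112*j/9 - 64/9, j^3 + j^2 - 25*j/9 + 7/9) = j - 1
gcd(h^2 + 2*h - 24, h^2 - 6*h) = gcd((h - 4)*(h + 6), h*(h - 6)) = 1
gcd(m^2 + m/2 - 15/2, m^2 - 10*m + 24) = 1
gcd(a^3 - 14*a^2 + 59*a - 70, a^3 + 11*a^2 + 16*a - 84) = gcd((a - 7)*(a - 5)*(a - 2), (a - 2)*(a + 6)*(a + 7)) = a - 2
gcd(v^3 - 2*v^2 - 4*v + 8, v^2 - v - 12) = 1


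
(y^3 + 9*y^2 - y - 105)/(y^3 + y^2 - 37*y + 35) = (y^2 + 2*y - 15)/(y^2 - 6*y + 5)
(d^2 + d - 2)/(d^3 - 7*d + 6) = (d + 2)/(d^2 + d - 6)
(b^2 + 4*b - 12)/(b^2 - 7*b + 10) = (b + 6)/(b - 5)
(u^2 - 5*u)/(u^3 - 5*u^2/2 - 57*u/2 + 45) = 2*u*(u - 5)/(2*u^3 - 5*u^2 - 57*u + 90)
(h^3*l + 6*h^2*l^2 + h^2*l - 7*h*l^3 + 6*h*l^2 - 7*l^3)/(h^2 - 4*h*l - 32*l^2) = l*(-h^3 - 6*h^2*l - h^2 + 7*h*l^2 - 6*h*l + 7*l^2)/(-h^2 + 4*h*l + 32*l^2)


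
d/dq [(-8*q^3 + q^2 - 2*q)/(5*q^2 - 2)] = 2*(-20*q^4 + 29*q^2 - 2*q + 2)/(25*q^4 - 20*q^2 + 4)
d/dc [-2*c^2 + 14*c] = 14 - 4*c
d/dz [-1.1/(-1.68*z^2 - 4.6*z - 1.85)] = (-3.696*z - 5.06)/(1.68*z^2 + 4.6*z + 1.85)^2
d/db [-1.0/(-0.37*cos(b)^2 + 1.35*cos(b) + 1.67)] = (0.74*cos(b) - 1.35)*sin(b)/(-0.37*cos(b)^2 + 1.35*cos(b) + 1.67)^2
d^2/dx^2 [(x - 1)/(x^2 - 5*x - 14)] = 2*(3*(2 - x)*(-x^2 + 5*x + 14) - (x - 1)*(2*x - 5)^2)/(-x^2 + 5*x + 14)^3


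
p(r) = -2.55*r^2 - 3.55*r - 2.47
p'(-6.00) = 27.05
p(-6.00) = -72.97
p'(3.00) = -18.85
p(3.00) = -36.07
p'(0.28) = -4.98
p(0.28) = -3.66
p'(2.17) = -14.62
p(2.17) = -22.18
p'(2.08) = -14.16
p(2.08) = -20.89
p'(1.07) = -9.01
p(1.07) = -9.19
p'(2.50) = -16.30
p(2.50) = -27.28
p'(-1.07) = 1.91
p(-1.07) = -1.59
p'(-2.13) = 7.31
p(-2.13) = -6.48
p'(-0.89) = 0.99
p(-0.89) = -1.33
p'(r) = -5.1*r - 3.55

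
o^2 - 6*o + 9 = (o - 3)^2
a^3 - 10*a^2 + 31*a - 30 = (a - 5)*(a - 3)*(a - 2)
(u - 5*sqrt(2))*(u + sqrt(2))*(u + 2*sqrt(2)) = u^3 - 2*sqrt(2)*u^2 - 26*u - 20*sqrt(2)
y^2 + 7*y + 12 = (y + 3)*(y + 4)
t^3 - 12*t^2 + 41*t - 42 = (t - 7)*(t - 3)*(t - 2)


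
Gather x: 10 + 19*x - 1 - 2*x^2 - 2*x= -2*x^2 + 17*x + 9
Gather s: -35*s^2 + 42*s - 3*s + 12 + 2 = -35*s^2 + 39*s + 14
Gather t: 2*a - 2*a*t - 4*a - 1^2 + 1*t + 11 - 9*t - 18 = -2*a + t*(-2*a - 8) - 8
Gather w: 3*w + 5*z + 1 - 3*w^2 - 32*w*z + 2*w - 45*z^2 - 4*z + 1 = -3*w^2 + w*(5 - 32*z) - 45*z^2 + z + 2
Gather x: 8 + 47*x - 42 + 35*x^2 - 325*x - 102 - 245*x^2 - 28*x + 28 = -210*x^2 - 306*x - 108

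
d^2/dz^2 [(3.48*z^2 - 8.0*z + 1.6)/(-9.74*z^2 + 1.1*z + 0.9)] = (1443.31216*z^3 - 1093.76304*z^2 + 523.6224*z - 53.4008)/(924.010424*z^6 - 313.06308*z^5 - 220.78632*z^4 + 56.5246*z^3 + 20.4012*z^2 - 2.673*z - 0.729)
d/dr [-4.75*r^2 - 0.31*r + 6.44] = -9.5*r - 0.31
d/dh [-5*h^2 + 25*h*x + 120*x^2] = -10*h + 25*x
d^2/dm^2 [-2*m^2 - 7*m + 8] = -4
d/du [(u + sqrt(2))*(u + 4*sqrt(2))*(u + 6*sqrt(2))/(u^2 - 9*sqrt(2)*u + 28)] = (u^4 - 18*sqrt(2)*u^3 - 182*u^2 + 520*sqrt(2)*u + 2768)/(u^4 - 18*sqrt(2)*u^3 + 218*u^2 - 504*sqrt(2)*u + 784)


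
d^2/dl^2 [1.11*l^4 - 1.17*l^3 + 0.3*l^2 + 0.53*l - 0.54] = 13.32*l^2 - 7.02*l + 0.6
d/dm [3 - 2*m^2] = -4*m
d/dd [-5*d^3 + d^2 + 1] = d*(2 - 15*d)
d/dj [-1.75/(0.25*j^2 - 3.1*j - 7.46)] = (0.875*j - 5.425)/(-0.25*j^2 + 3.1*j + 7.46)^2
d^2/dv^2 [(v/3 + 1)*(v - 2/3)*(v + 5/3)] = 2*v + 8/3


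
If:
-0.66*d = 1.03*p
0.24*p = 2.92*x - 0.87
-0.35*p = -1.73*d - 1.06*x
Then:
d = -0.17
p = 0.11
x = 0.31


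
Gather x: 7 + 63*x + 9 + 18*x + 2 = 81*x + 18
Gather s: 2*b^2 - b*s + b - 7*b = 2*b^2 - b*s - 6*b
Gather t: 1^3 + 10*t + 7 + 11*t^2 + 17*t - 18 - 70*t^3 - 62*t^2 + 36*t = -70*t^3 - 51*t^2 + 63*t - 10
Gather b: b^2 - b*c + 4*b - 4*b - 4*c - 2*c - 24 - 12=b^2 - b*c - 6*c - 36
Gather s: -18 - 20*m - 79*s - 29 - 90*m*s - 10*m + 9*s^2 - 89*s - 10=-30*m + 9*s^2 + s*(-90*m - 168) - 57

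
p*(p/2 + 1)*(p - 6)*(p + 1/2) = p^4/2 - 7*p^3/4 - 7*p^2 - 3*p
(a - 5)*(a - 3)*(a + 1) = a^3 - 7*a^2 + 7*a + 15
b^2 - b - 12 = (b - 4)*(b + 3)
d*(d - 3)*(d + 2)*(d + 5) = d^4 + 4*d^3 - 11*d^2 - 30*d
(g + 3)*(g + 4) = g^2 + 7*g + 12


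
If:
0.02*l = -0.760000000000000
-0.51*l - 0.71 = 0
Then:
No Solution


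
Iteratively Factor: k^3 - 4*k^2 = (k)*(k^2 - 4*k) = k^2*(k - 4)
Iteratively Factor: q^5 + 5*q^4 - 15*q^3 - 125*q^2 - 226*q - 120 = (q - 5)*(q^4 + 10*q^3 + 35*q^2 + 50*q + 24) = (q - 5)*(q + 3)*(q^3 + 7*q^2 + 14*q + 8) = (q - 5)*(q + 3)*(q + 4)*(q^2 + 3*q + 2) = (q - 5)*(q + 1)*(q + 3)*(q + 4)*(q + 2)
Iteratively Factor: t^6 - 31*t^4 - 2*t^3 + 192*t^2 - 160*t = (t - 2)*(t^5 + 2*t^4 - 27*t^3 - 56*t^2 + 80*t) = (t - 2)*(t - 1)*(t^4 + 3*t^3 - 24*t^2 - 80*t) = t*(t - 2)*(t - 1)*(t^3 + 3*t^2 - 24*t - 80) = t*(t - 5)*(t - 2)*(t - 1)*(t^2 + 8*t + 16) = t*(t - 5)*(t - 2)*(t - 1)*(t + 4)*(t + 4)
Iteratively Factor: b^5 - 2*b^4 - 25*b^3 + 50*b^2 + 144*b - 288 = (b - 4)*(b^4 + 2*b^3 - 17*b^2 - 18*b + 72) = (b - 4)*(b - 3)*(b^3 + 5*b^2 - 2*b - 24) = (b - 4)*(b - 3)*(b - 2)*(b^2 + 7*b + 12) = (b - 4)*(b - 3)*(b - 2)*(b + 3)*(b + 4)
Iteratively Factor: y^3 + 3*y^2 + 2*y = (y)*(y^2 + 3*y + 2) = y*(y + 2)*(y + 1)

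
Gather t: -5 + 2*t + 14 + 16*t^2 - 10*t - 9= 16*t^2 - 8*t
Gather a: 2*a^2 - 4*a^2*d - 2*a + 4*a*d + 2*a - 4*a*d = a^2*(2 - 4*d)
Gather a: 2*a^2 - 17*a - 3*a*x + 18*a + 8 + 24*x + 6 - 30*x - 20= 2*a^2 + a*(1 - 3*x) - 6*x - 6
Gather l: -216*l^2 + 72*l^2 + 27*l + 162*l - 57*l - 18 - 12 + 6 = -144*l^2 + 132*l - 24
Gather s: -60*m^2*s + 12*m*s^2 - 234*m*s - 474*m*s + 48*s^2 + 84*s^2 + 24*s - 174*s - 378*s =s^2*(12*m + 132) + s*(-60*m^2 - 708*m - 528)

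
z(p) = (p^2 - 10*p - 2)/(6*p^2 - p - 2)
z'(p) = (1 - 12*p)*(p^2 - 10*p - 2)/(6*p^2 - p - 2)^2 + (2*p - 10)/(6*p^2 - p - 2)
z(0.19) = 1.96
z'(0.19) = 6.14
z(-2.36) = 0.80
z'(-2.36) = 0.26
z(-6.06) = 0.42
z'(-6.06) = 0.04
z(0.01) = 1.05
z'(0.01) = 4.51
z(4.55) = -0.23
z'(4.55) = 0.10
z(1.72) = -1.16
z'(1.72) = 1.15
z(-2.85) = 0.70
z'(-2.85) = 0.18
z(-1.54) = 1.15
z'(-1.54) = 0.67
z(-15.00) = 0.27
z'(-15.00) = 0.01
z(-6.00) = 0.43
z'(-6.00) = 0.04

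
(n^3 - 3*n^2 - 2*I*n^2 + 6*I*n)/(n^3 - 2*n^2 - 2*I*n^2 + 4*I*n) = (n - 3)/(n - 2)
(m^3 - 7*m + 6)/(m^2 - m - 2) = (m^2 + 2*m - 3)/(m + 1)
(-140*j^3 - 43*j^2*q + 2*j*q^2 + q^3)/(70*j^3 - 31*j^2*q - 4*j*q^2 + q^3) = (4*j + q)/(-2*j + q)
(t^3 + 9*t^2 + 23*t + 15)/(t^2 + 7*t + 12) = (t^2 + 6*t + 5)/(t + 4)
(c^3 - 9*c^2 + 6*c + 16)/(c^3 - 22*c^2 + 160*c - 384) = (c^2 - c - 2)/(c^2 - 14*c + 48)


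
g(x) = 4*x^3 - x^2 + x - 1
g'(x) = 12*x^2 - 2*x + 1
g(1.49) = 11.50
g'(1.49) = 24.66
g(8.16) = 2113.93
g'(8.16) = 783.71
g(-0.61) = -2.89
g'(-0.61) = 6.69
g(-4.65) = -429.45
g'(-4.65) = 269.77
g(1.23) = 6.16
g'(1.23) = 16.69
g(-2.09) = -43.98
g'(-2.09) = 57.60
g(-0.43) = -1.93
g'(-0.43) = 4.08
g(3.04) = 105.18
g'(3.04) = 105.82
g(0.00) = -1.00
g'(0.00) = 1.00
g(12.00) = 6779.00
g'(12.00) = 1705.00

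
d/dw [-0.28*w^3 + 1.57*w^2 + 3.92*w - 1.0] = -0.84*w^2 + 3.14*w + 3.92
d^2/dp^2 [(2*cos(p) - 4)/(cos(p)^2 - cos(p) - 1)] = 2*(9*sin(p)^4*cos(p) - 7*sin(p)^4 + 13*sin(p)^2 - 8*cos(p) + 9*cos(3*p)/2 - cos(5*p)/2 + 4)/(sin(p)^2 + cos(p))^3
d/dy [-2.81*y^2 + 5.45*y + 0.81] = 5.45 - 5.62*y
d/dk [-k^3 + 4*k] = 4 - 3*k^2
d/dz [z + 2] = 1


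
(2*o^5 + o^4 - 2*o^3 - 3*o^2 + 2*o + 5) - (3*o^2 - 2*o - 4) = 2*o^5 + o^4 - 2*o^3 - 6*o^2 + 4*o + 9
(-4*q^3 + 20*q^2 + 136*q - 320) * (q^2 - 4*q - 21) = -4*q^5 + 36*q^4 + 140*q^3 - 1284*q^2 - 1576*q + 6720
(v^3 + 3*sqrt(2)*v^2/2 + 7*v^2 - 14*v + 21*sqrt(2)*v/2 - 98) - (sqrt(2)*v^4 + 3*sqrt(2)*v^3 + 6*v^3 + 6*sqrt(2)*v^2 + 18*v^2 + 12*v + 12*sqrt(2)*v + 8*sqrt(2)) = -sqrt(2)*v^4 - 5*v^3 - 3*sqrt(2)*v^3 - 11*v^2 - 9*sqrt(2)*v^2/2 - 26*v - 3*sqrt(2)*v/2 - 98 - 8*sqrt(2)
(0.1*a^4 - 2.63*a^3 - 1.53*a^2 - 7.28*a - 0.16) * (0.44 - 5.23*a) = -0.523*a^5 + 13.7989*a^4 + 6.8447*a^3 + 37.4012*a^2 - 2.3664*a - 0.0704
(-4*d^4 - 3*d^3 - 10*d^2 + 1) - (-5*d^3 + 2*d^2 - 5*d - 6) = -4*d^4 + 2*d^3 - 12*d^2 + 5*d + 7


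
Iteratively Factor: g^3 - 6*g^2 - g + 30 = (g - 3)*(g^2 - 3*g - 10) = (g - 3)*(g + 2)*(g - 5)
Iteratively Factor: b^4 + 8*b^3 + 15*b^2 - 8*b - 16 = (b + 1)*(b^3 + 7*b^2 + 8*b - 16) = (b + 1)*(b + 4)*(b^2 + 3*b - 4) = (b - 1)*(b + 1)*(b + 4)*(b + 4)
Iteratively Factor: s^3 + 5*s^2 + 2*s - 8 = (s + 2)*(s^2 + 3*s - 4) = (s - 1)*(s + 2)*(s + 4)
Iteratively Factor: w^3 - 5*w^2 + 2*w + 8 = (w - 2)*(w^2 - 3*w - 4) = (w - 4)*(w - 2)*(w + 1)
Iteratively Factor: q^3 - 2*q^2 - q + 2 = (q + 1)*(q^2 - 3*q + 2) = (q - 2)*(q + 1)*(q - 1)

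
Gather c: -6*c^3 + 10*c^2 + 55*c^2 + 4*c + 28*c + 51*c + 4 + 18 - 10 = -6*c^3 + 65*c^2 + 83*c + 12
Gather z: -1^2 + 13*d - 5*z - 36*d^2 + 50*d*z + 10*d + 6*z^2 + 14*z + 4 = -36*d^2 + 23*d + 6*z^2 + z*(50*d + 9) + 3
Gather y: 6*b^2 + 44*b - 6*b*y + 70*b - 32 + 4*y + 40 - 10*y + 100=6*b^2 + 114*b + y*(-6*b - 6) + 108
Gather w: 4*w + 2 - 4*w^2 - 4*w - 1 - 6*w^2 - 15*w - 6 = -10*w^2 - 15*w - 5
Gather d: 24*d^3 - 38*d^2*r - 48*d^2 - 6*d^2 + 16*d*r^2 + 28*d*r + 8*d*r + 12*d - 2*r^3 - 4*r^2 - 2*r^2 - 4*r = 24*d^3 + d^2*(-38*r - 54) + d*(16*r^2 + 36*r + 12) - 2*r^3 - 6*r^2 - 4*r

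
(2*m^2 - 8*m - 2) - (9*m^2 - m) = -7*m^2 - 7*m - 2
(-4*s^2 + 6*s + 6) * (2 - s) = 4*s^3 - 14*s^2 + 6*s + 12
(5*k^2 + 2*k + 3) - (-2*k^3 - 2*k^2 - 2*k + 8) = 2*k^3 + 7*k^2 + 4*k - 5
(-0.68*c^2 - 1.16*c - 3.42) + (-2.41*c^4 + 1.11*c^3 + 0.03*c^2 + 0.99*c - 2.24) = -2.41*c^4 + 1.11*c^3 - 0.65*c^2 - 0.17*c - 5.66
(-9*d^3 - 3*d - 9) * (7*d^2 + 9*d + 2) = -63*d^5 - 81*d^4 - 39*d^3 - 90*d^2 - 87*d - 18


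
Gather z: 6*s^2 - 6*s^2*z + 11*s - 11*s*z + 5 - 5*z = 6*s^2 + 11*s + z*(-6*s^2 - 11*s - 5) + 5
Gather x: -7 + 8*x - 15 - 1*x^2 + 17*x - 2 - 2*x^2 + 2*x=-3*x^2 + 27*x - 24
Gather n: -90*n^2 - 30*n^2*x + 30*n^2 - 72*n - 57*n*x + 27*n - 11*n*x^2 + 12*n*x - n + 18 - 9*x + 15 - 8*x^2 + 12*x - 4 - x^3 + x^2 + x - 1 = n^2*(-30*x - 60) + n*(-11*x^2 - 45*x - 46) - x^3 - 7*x^2 + 4*x + 28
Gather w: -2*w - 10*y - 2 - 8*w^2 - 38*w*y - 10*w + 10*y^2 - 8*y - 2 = -8*w^2 + w*(-38*y - 12) + 10*y^2 - 18*y - 4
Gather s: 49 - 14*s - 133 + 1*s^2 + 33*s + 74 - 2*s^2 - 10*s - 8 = -s^2 + 9*s - 18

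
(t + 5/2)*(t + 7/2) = t^2 + 6*t + 35/4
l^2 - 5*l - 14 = (l - 7)*(l + 2)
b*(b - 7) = b^2 - 7*b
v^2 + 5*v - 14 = (v - 2)*(v + 7)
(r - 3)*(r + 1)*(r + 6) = r^3 + 4*r^2 - 15*r - 18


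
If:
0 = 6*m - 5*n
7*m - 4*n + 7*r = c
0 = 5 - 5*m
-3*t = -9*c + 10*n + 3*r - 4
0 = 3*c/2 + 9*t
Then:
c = 494/635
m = 1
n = 6/5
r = -129/635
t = -247/1905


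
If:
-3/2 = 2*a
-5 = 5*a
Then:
No Solution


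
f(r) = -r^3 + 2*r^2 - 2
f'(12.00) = -384.00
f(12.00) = -1442.00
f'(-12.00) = -480.00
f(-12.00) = 2014.00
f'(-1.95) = -19.21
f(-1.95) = 13.02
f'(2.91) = -13.76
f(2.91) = -9.71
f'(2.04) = -4.32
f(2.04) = -2.17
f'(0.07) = 0.27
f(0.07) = -1.99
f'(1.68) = -1.75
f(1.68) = -1.10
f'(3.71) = -26.45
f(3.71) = -25.54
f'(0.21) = 0.71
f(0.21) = -1.92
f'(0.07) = 0.27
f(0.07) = -1.99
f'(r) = -3*r^2 + 4*r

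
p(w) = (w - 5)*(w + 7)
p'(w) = 2*w + 2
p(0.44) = -33.93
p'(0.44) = 2.88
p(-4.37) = -24.64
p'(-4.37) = -6.74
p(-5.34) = -17.16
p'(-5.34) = -8.68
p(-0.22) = -35.39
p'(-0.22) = 1.56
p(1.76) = -28.38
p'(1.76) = 5.52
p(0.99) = -32.04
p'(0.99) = 3.98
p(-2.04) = -34.92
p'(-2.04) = -2.08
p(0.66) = -33.24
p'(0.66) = 3.32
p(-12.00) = 85.00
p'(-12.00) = -22.00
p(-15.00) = 160.00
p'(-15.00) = -28.00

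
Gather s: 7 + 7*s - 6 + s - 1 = 8*s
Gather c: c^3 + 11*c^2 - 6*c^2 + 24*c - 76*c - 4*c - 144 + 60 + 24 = c^3 + 5*c^2 - 56*c - 60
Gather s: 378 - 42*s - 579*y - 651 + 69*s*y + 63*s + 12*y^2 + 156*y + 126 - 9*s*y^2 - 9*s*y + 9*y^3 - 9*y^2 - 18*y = s*(-9*y^2 + 60*y + 21) + 9*y^3 + 3*y^2 - 441*y - 147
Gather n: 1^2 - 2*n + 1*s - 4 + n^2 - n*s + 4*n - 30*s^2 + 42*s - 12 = n^2 + n*(2 - s) - 30*s^2 + 43*s - 15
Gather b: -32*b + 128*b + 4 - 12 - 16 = 96*b - 24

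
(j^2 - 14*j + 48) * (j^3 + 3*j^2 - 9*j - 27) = j^5 - 11*j^4 - 3*j^3 + 243*j^2 - 54*j - 1296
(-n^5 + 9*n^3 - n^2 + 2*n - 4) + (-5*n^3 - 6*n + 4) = -n^5 + 4*n^3 - n^2 - 4*n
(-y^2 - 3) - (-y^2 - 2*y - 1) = 2*y - 2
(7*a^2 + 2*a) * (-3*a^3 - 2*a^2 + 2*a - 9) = -21*a^5 - 20*a^4 + 10*a^3 - 59*a^2 - 18*a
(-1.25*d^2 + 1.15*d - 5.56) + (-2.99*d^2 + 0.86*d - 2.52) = -4.24*d^2 + 2.01*d - 8.08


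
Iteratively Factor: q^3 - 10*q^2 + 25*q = (q - 5)*(q^2 - 5*q) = q*(q - 5)*(q - 5)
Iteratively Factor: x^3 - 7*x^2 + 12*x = (x)*(x^2 - 7*x + 12) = x*(x - 3)*(x - 4)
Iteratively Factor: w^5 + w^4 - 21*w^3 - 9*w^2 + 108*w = (w - 3)*(w^4 + 4*w^3 - 9*w^2 - 36*w) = (w - 3)*(w + 4)*(w^3 - 9*w) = (w - 3)*(w + 3)*(w + 4)*(w^2 - 3*w) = (w - 3)^2*(w + 3)*(w + 4)*(w)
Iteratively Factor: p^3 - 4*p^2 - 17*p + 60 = (p - 5)*(p^2 + p - 12) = (p - 5)*(p - 3)*(p + 4)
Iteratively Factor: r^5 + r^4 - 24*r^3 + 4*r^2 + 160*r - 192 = (r - 2)*(r^4 + 3*r^3 - 18*r^2 - 32*r + 96) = (r - 2)*(r + 4)*(r^3 - r^2 - 14*r + 24) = (r - 2)^2*(r + 4)*(r^2 + r - 12) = (r - 2)^2*(r + 4)^2*(r - 3)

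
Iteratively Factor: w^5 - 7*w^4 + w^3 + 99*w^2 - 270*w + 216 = (w - 3)*(w^4 - 4*w^3 - 11*w^2 + 66*w - 72) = (w - 3)^2*(w^3 - w^2 - 14*w + 24) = (w - 3)^3*(w^2 + 2*w - 8) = (w - 3)^3*(w - 2)*(w + 4)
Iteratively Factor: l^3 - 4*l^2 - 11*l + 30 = (l - 2)*(l^2 - 2*l - 15) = (l - 2)*(l + 3)*(l - 5)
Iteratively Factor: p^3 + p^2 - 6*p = (p + 3)*(p^2 - 2*p) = p*(p + 3)*(p - 2)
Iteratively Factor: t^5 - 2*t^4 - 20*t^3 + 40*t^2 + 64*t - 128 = (t - 4)*(t^4 + 2*t^3 - 12*t^2 - 8*t + 32) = (t - 4)*(t - 2)*(t^3 + 4*t^2 - 4*t - 16) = (t - 4)*(t - 2)*(t + 4)*(t^2 - 4) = (t - 4)*(t - 2)^2*(t + 4)*(t + 2)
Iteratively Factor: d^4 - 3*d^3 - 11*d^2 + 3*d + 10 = (d - 5)*(d^3 + 2*d^2 - d - 2) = (d - 5)*(d + 2)*(d^2 - 1) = (d - 5)*(d - 1)*(d + 2)*(d + 1)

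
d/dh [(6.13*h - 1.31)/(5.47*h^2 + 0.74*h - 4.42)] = (-33.5311*h^2 + 14.3314*h - 26.1252)/(29.9209*h^4 + 8.0956*h^3 - 47.8072*h^2 - 6.5416*h + 19.5364)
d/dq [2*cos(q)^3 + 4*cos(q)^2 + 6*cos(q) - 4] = 2*(3*sin(q)^2 - 4*cos(q) - 6)*sin(q)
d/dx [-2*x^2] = -4*x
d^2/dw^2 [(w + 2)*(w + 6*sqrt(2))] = 2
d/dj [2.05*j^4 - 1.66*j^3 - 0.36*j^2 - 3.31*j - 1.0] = 8.2*j^3 - 4.98*j^2 - 0.72*j - 3.31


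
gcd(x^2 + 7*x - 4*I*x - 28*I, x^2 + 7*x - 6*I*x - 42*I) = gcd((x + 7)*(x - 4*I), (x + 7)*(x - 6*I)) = x + 7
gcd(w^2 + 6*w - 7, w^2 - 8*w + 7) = w - 1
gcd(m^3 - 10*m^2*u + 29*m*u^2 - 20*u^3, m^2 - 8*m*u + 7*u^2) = -m + u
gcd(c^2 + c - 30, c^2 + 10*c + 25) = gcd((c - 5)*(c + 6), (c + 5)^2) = 1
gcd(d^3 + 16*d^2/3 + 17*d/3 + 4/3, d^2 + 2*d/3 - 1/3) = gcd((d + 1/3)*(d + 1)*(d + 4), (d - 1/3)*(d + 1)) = d + 1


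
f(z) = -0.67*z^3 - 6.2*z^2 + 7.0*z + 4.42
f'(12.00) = -431.24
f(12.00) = -1962.14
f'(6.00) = -139.76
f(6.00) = -321.50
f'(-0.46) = 12.28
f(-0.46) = -0.05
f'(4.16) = -79.37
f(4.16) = -121.99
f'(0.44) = 1.15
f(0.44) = 6.24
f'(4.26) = -82.30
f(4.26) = -130.07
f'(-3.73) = 25.29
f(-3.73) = -73.18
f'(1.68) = -19.51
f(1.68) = -4.50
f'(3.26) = -54.79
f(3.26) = -61.86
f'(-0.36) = 11.20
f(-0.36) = 1.13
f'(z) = -2.01*z^2 - 12.4*z + 7.0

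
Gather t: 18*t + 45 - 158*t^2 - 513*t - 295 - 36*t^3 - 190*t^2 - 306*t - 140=-36*t^3 - 348*t^2 - 801*t - 390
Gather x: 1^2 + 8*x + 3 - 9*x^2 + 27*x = -9*x^2 + 35*x + 4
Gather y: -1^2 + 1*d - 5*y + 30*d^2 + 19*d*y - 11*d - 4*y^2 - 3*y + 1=30*d^2 - 10*d - 4*y^2 + y*(19*d - 8)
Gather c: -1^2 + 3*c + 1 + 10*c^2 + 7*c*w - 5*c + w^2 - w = 10*c^2 + c*(7*w - 2) + w^2 - w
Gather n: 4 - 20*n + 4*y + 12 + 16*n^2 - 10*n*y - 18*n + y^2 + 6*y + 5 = 16*n^2 + n*(-10*y - 38) + y^2 + 10*y + 21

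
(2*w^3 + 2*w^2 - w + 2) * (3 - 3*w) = -6*w^4 + 9*w^2 - 9*w + 6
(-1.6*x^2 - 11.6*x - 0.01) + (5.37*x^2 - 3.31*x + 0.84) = 3.77*x^2 - 14.91*x + 0.83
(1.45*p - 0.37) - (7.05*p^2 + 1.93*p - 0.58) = -7.05*p^2 - 0.48*p + 0.21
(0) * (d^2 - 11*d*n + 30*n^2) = 0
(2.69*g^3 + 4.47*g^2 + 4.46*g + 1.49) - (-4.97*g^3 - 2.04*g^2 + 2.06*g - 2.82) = 7.66*g^3 + 6.51*g^2 + 2.4*g + 4.31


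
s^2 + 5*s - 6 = (s - 1)*(s + 6)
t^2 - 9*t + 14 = (t - 7)*(t - 2)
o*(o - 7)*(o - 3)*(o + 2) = o^4 - 8*o^3 + o^2 + 42*o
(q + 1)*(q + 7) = q^2 + 8*q + 7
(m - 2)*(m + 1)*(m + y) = m^3 + m^2*y - m^2 - m*y - 2*m - 2*y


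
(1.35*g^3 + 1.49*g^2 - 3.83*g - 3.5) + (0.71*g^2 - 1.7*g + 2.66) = 1.35*g^3 + 2.2*g^2 - 5.53*g - 0.84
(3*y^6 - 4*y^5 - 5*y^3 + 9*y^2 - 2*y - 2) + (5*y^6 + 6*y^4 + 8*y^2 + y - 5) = 8*y^6 - 4*y^5 + 6*y^4 - 5*y^3 + 17*y^2 - y - 7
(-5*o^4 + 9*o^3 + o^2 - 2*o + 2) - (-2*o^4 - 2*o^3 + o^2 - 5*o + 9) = -3*o^4 + 11*o^3 + 3*o - 7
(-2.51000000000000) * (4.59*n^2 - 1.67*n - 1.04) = -11.5209*n^2 + 4.1917*n + 2.6104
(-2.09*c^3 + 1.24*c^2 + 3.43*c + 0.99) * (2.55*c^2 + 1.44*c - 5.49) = -5.3295*c^5 + 0.1524*c^4 + 22.0062*c^3 + 0.6561*c^2 - 17.4051*c - 5.4351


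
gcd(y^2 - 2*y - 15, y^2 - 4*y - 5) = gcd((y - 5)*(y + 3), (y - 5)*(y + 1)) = y - 5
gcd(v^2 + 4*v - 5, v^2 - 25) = v + 5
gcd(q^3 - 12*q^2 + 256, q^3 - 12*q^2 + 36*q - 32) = q - 8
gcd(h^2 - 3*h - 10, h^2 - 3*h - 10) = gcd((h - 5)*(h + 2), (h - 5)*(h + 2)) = h^2 - 3*h - 10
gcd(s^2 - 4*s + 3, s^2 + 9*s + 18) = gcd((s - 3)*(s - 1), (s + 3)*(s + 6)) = 1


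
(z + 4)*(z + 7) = z^2 + 11*z + 28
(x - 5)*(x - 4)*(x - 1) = x^3 - 10*x^2 + 29*x - 20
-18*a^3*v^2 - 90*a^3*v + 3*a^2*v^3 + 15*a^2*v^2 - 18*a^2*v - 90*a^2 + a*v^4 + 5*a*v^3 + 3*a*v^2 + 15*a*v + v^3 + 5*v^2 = (-3*a + v)*(6*a + v)*(v + 5)*(a*v + 1)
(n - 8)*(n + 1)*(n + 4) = n^3 - 3*n^2 - 36*n - 32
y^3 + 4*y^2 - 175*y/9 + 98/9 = (y - 7/3)*(y - 2/3)*(y + 7)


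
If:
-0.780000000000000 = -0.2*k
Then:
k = 3.90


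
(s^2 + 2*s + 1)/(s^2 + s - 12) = (s^2 + 2*s + 1)/(s^2 + s - 12)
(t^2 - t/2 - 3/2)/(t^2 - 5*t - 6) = (t - 3/2)/(t - 6)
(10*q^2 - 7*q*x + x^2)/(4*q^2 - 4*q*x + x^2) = (-5*q + x)/(-2*q + x)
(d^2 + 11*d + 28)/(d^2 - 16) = (d + 7)/(d - 4)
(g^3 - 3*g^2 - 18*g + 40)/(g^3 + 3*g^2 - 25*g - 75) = (g^2 + 2*g - 8)/(g^2 + 8*g + 15)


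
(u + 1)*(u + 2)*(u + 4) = u^3 + 7*u^2 + 14*u + 8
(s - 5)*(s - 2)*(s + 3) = s^3 - 4*s^2 - 11*s + 30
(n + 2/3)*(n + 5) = n^2 + 17*n/3 + 10/3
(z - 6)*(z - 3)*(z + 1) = z^3 - 8*z^2 + 9*z + 18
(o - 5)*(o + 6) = o^2 + o - 30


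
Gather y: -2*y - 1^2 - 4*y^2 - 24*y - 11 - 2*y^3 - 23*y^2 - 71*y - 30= -2*y^3 - 27*y^2 - 97*y - 42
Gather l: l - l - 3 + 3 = 0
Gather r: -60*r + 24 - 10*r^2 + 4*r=-10*r^2 - 56*r + 24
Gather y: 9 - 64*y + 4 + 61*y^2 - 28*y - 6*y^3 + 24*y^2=-6*y^3 + 85*y^2 - 92*y + 13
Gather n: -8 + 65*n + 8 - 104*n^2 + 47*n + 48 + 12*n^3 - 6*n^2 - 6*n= 12*n^3 - 110*n^2 + 106*n + 48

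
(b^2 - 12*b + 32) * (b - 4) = b^3 - 16*b^2 + 80*b - 128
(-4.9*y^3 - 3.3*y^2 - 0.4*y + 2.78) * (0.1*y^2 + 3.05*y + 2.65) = -0.49*y^5 - 15.275*y^4 - 23.09*y^3 - 9.687*y^2 + 7.419*y + 7.367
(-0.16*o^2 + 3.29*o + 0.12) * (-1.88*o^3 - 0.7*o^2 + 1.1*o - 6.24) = 0.3008*o^5 - 6.0732*o^4 - 2.7046*o^3 + 4.5334*o^2 - 20.3976*o - 0.7488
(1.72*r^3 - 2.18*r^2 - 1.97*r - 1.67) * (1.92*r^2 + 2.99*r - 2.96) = 3.3024*r^5 + 0.9572*r^4 - 15.3918*r^3 - 2.6439*r^2 + 0.837899999999999*r + 4.9432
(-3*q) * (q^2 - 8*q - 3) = -3*q^3 + 24*q^2 + 9*q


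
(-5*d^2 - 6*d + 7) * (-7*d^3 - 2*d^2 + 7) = 35*d^5 + 52*d^4 - 37*d^3 - 49*d^2 - 42*d + 49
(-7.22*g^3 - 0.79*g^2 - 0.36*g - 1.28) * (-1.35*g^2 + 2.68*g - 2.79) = 9.747*g^5 - 18.2831*g^4 + 18.5126*g^3 + 2.9673*g^2 - 2.426*g + 3.5712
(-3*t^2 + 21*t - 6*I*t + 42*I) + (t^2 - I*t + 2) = -2*t^2 + 21*t - 7*I*t + 2 + 42*I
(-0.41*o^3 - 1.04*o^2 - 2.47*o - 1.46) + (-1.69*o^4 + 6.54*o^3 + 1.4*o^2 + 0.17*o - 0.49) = -1.69*o^4 + 6.13*o^3 + 0.36*o^2 - 2.3*o - 1.95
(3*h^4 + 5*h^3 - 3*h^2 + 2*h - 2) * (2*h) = 6*h^5 + 10*h^4 - 6*h^3 + 4*h^2 - 4*h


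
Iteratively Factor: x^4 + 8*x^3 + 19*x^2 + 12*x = (x + 1)*(x^3 + 7*x^2 + 12*x) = x*(x + 1)*(x^2 + 7*x + 12) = x*(x + 1)*(x + 3)*(x + 4)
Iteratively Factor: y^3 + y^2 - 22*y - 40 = (y + 4)*(y^2 - 3*y - 10) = (y + 2)*(y + 4)*(y - 5)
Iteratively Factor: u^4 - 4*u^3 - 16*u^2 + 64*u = (u)*(u^3 - 4*u^2 - 16*u + 64) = u*(u + 4)*(u^2 - 8*u + 16) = u*(u - 4)*(u + 4)*(u - 4)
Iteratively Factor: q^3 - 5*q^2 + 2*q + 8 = (q - 2)*(q^2 - 3*q - 4) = (q - 2)*(q + 1)*(q - 4)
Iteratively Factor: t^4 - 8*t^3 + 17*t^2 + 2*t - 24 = (t - 2)*(t^3 - 6*t^2 + 5*t + 12) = (t - 3)*(t - 2)*(t^2 - 3*t - 4) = (t - 3)*(t - 2)*(t + 1)*(t - 4)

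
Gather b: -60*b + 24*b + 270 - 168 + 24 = 126 - 36*b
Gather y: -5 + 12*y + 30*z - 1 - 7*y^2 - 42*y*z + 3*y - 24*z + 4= -7*y^2 + y*(15 - 42*z) + 6*z - 2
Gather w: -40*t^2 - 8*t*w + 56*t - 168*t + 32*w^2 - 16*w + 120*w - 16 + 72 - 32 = -40*t^2 - 112*t + 32*w^2 + w*(104 - 8*t) + 24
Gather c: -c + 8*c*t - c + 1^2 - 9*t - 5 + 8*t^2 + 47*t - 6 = c*(8*t - 2) + 8*t^2 + 38*t - 10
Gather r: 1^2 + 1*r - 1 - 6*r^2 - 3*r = -6*r^2 - 2*r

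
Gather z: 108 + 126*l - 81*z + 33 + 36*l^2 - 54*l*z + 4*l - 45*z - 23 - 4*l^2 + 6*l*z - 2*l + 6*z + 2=32*l^2 + 128*l + z*(-48*l - 120) + 120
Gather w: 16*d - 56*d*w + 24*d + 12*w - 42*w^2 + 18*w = 40*d - 42*w^2 + w*(30 - 56*d)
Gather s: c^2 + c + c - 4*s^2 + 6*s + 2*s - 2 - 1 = c^2 + 2*c - 4*s^2 + 8*s - 3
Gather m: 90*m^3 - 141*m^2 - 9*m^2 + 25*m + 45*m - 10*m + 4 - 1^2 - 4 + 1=90*m^3 - 150*m^2 + 60*m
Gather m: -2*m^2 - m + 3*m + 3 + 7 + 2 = -2*m^2 + 2*m + 12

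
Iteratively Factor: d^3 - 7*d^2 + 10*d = (d - 2)*(d^2 - 5*d) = (d - 5)*(d - 2)*(d)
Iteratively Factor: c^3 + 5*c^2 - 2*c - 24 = (c + 4)*(c^2 + c - 6) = (c - 2)*(c + 4)*(c + 3)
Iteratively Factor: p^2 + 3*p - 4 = (p + 4)*(p - 1)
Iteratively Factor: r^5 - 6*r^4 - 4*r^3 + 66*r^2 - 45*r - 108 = (r - 3)*(r^4 - 3*r^3 - 13*r^2 + 27*r + 36) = (r - 4)*(r - 3)*(r^3 + r^2 - 9*r - 9) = (r - 4)*(r - 3)^2*(r^2 + 4*r + 3) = (r - 4)*(r - 3)^2*(r + 1)*(r + 3)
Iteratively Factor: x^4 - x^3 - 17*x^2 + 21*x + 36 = (x + 4)*(x^3 - 5*x^2 + 3*x + 9) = (x - 3)*(x + 4)*(x^2 - 2*x - 3) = (x - 3)*(x + 1)*(x + 4)*(x - 3)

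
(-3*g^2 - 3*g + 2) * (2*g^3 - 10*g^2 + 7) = -6*g^5 + 24*g^4 + 34*g^3 - 41*g^2 - 21*g + 14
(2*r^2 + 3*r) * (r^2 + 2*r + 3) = 2*r^4 + 7*r^3 + 12*r^2 + 9*r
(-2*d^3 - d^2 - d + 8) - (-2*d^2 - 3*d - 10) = -2*d^3 + d^2 + 2*d + 18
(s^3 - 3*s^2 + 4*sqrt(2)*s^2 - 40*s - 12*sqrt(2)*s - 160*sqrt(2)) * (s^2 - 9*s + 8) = s^5 - 12*s^4 + 4*sqrt(2)*s^4 - 48*sqrt(2)*s^3 - 5*s^3 - 20*sqrt(2)*s^2 + 336*s^2 - 320*s + 1344*sqrt(2)*s - 1280*sqrt(2)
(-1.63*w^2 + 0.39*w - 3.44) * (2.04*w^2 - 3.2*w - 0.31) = -3.3252*w^4 + 6.0116*w^3 - 7.7603*w^2 + 10.8871*w + 1.0664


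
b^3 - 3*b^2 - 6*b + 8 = (b - 4)*(b - 1)*(b + 2)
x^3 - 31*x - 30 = (x - 6)*(x + 1)*(x + 5)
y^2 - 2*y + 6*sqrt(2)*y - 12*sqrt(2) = (y - 2)*(y + 6*sqrt(2))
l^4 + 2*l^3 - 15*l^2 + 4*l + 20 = (l - 2)^2*(l + 1)*(l + 5)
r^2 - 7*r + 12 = (r - 4)*(r - 3)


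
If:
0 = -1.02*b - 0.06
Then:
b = -0.06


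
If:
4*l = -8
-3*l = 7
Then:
No Solution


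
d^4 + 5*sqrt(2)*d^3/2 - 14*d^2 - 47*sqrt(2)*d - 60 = (d - 3*sqrt(2))*(d + sqrt(2))*(d + 2*sqrt(2))*(d + 5*sqrt(2)/2)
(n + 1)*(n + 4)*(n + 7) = n^3 + 12*n^2 + 39*n + 28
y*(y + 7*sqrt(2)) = y^2 + 7*sqrt(2)*y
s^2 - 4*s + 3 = (s - 3)*(s - 1)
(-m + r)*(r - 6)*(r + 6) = -m*r^2 + 36*m + r^3 - 36*r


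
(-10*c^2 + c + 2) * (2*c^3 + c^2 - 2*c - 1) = -20*c^5 - 8*c^4 + 25*c^3 + 10*c^2 - 5*c - 2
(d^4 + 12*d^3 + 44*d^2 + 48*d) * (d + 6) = d^5 + 18*d^4 + 116*d^3 + 312*d^2 + 288*d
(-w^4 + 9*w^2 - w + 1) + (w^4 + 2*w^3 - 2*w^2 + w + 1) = 2*w^3 + 7*w^2 + 2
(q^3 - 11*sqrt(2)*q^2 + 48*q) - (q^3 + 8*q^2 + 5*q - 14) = -11*sqrt(2)*q^2 - 8*q^2 + 43*q + 14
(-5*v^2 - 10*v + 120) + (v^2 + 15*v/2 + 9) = -4*v^2 - 5*v/2 + 129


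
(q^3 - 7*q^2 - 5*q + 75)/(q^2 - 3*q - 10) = (q^2 - 2*q - 15)/(q + 2)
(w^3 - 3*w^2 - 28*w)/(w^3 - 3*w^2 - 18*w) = (-w^2 + 3*w + 28)/(-w^2 + 3*w + 18)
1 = 1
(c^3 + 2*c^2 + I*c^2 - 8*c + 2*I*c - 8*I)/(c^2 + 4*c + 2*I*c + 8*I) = (c^2 + c*(-2 + I) - 2*I)/(c + 2*I)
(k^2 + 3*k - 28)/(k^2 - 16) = (k + 7)/(k + 4)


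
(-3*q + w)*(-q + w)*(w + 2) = 3*q^2*w + 6*q^2 - 4*q*w^2 - 8*q*w + w^3 + 2*w^2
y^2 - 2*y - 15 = (y - 5)*(y + 3)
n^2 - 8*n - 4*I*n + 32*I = (n - 8)*(n - 4*I)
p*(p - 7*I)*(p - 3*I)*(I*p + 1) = I*p^4 + 11*p^3 - 31*I*p^2 - 21*p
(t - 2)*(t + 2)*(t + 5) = t^3 + 5*t^2 - 4*t - 20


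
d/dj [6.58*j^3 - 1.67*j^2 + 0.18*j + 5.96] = 19.74*j^2 - 3.34*j + 0.18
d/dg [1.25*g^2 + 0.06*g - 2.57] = 2.5*g + 0.06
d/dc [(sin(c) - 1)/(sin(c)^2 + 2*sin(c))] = (-cos(c) + 2/tan(c) + 2*cos(c)/sin(c)^2)/(sin(c) + 2)^2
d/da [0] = 0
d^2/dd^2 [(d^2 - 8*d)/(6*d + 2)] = 25/(27*d^3 + 27*d^2 + 9*d + 1)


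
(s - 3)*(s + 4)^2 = s^3 + 5*s^2 - 8*s - 48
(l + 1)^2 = l^2 + 2*l + 1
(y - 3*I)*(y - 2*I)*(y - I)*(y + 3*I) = y^4 - 3*I*y^3 + 7*y^2 - 27*I*y - 18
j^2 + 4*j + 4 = (j + 2)^2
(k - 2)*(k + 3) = k^2 + k - 6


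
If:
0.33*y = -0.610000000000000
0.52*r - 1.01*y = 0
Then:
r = -3.59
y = -1.85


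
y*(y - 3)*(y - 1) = y^3 - 4*y^2 + 3*y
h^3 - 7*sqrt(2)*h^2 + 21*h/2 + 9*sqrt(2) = (h - 6*sqrt(2))*(h - 3*sqrt(2)/2)*(h + sqrt(2)/2)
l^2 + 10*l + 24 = (l + 4)*(l + 6)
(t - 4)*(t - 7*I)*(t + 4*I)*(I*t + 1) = I*t^4 + 4*t^3 - 4*I*t^3 - 16*t^2 + 25*I*t^2 + 28*t - 100*I*t - 112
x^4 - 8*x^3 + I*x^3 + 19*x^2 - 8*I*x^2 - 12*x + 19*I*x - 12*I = (x - 4)*(x - 3)*(x - 1)*(x + I)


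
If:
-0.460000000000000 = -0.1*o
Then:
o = 4.60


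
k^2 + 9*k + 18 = (k + 3)*(k + 6)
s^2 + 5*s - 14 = (s - 2)*(s + 7)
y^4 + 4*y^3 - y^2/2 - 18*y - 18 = (y + 2)^2*(y - 3*sqrt(2)/2)*(y + 3*sqrt(2)/2)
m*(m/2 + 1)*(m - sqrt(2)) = m^3/2 - sqrt(2)*m^2/2 + m^2 - sqrt(2)*m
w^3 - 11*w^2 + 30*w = w*(w - 6)*(w - 5)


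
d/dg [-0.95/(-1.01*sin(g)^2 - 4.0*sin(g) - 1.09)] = -(1.919*sin(g) + 3.8)*cos(g)/(1.01*sin(g)^2 + 4.0*sin(g) + 1.09)^2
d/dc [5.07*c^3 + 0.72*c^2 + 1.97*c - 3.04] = 15.21*c^2 + 1.44*c + 1.97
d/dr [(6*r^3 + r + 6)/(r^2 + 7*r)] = (6*r^4 + 84*r^3 - r^2 - 12*r - 42)/(r^2*(r^2 + 14*r + 49))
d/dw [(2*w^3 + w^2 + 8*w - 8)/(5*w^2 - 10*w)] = 2*(w^4 - 4*w^3 - 5*w^2 + 8*w - 8)/(5*w^2*(w^2 - 4*w + 4))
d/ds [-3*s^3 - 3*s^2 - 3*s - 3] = -9*s^2 - 6*s - 3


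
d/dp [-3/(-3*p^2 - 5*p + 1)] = 3*(-6*p - 5)/(3*p^2 + 5*p - 1)^2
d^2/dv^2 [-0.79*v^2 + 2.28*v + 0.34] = -1.58000000000000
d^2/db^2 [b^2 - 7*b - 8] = 2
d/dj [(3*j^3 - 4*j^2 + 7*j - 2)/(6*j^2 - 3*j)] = 2*(3*j^4 - 3*j^3 - 5*j^2 + 4*j - 1)/(3*j^2*(4*j^2 - 4*j + 1))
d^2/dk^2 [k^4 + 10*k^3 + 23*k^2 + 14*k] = 12*k^2 + 60*k + 46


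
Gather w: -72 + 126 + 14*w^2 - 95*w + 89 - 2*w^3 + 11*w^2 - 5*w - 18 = -2*w^3 + 25*w^2 - 100*w + 125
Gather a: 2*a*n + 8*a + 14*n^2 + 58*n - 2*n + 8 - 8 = a*(2*n + 8) + 14*n^2 + 56*n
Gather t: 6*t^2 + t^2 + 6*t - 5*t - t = 7*t^2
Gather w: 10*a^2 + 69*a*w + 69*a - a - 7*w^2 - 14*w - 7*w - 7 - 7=10*a^2 + 68*a - 7*w^2 + w*(69*a - 21) - 14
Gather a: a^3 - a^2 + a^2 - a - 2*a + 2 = a^3 - 3*a + 2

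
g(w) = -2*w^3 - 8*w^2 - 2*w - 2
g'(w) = -6*w^2 - 16*w - 2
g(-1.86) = -13.09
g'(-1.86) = 7.00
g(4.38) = -332.29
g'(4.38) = -187.19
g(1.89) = -47.86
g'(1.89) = -53.67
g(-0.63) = -3.42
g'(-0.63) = 5.70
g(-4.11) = 9.94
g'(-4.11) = -37.59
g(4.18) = -296.21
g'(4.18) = -173.71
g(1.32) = -23.18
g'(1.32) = -33.57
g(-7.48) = 402.37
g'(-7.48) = -218.02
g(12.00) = -4634.00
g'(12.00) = -1058.00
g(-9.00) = 826.00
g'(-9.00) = -344.00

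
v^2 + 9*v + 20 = (v + 4)*(v + 5)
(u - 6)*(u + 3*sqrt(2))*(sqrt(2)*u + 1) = sqrt(2)*u^3 - 6*sqrt(2)*u^2 + 7*u^2 - 42*u + 3*sqrt(2)*u - 18*sqrt(2)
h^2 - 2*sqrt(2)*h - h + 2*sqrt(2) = (h - 1)*(h - 2*sqrt(2))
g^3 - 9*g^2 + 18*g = g*(g - 6)*(g - 3)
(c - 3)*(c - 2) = c^2 - 5*c + 6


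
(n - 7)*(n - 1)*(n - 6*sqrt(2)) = n^3 - 6*sqrt(2)*n^2 - 8*n^2 + 7*n + 48*sqrt(2)*n - 42*sqrt(2)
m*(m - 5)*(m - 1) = m^3 - 6*m^2 + 5*m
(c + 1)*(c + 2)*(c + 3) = c^3 + 6*c^2 + 11*c + 6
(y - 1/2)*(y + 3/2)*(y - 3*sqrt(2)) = y^3 - 3*sqrt(2)*y^2 + y^2 - 3*sqrt(2)*y - 3*y/4 + 9*sqrt(2)/4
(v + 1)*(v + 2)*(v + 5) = v^3 + 8*v^2 + 17*v + 10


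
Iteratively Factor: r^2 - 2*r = (r)*(r - 2)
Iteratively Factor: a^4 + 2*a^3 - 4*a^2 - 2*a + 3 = (a + 1)*(a^3 + a^2 - 5*a + 3) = (a + 1)*(a + 3)*(a^2 - 2*a + 1) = (a - 1)*(a + 1)*(a + 3)*(a - 1)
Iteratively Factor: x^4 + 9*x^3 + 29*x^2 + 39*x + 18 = (x + 3)*(x^3 + 6*x^2 + 11*x + 6) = (x + 3)^2*(x^2 + 3*x + 2) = (x + 2)*(x + 3)^2*(x + 1)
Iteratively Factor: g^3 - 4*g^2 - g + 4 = (g - 4)*(g^2 - 1) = (g - 4)*(g + 1)*(g - 1)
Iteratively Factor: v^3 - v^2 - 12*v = (v)*(v^2 - v - 12) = v*(v + 3)*(v - 4)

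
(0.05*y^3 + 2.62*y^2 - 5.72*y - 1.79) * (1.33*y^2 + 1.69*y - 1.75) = 0.0665*y^5 + 3.5691*y^4 - 3.2673*y^3 - 16.6325*y^2 + 6.9849*y + 3.1325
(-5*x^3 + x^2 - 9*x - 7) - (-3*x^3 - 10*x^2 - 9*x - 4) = -2*x^3 + 11*x^2 - 3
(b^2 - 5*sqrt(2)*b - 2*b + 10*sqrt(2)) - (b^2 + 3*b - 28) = -5*sqrt(2)*b - 5*b + 10*sqrt(2) + 28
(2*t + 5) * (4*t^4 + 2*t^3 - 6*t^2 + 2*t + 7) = 8*t^5 + 24*t^4 - 2*t^3 - 26*t^2 + 24*t + 35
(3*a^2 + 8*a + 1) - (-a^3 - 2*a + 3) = a^3 + 3*a^2 + 10*a - 2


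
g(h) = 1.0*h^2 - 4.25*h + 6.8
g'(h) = 2.0*h - 4.25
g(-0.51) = 9.23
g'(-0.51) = -5.27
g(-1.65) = 16.54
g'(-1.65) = -7.55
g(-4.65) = 48.18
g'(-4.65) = -13.55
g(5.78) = 15.64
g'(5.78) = 7.31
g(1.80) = 2.39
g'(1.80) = -0.65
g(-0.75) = 10.55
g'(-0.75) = -5.75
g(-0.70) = 10.26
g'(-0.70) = -5.65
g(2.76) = 2.69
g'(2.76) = 1.27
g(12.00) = 99.80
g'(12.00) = 19.75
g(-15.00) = 295.55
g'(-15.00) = -34.25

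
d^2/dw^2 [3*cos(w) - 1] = -3*cos(w)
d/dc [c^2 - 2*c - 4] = 2*c - 2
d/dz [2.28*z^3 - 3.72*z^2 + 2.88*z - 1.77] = 6.84*z^2 - 7.44*z + 2.88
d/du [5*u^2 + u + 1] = 10*u + 1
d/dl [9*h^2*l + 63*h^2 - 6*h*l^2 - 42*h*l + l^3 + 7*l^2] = 9*h^2 - 12*h*l - 42*h + 3*l^2 + 14*l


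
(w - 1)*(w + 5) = w^2 + 4*w - 5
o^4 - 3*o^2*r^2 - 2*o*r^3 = o*(o - 2*r)*(o + r)^2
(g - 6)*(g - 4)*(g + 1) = g^3 - 9*g^2 + 14*g + 24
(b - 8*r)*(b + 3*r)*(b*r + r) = b^3*r - 5*b^2*r^2 + b^2*r - 24*b*r^3 - 5*b*r^2 - 24*r^3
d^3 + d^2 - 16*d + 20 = (d - 2)^2*(d + 5)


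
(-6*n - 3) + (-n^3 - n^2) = -n^3 - n^2 - 6*n - 3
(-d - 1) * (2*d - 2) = 2 - 2*d^2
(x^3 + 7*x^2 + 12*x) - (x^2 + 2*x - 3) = x^3 + 6*x^2 + 10*x + 3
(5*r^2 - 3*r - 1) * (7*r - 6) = 35*r^3 - 51*r^2 + 11*r + 6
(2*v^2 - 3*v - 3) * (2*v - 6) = 4*v^3 - 18*v^2 + 12*v + 18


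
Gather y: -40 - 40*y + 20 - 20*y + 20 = -60*y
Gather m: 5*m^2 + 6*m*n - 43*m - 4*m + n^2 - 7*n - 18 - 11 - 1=5*m^2 + m*(6*n - 47) + n^2 - 7*n - 30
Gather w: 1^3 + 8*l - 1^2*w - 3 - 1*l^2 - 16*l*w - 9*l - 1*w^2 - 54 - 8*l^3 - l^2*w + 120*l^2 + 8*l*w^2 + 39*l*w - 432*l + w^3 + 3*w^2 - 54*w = -8*l^3 + 119*l^2 - 433*l + w^3 + w^2*(8*l + 2) + w*(-l^2 + 23*l - 55) - 56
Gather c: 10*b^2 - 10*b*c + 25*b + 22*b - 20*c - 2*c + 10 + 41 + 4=10*b^2 + 47*b + c*(-10*b - 22) + 55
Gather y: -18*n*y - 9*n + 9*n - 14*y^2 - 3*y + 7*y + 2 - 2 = -14*y^2 + y*(4 - 18*n)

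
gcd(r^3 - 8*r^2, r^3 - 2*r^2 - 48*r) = r^2 - 8*r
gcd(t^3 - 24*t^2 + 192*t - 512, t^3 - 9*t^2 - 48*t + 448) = t^2 - 16*t + 64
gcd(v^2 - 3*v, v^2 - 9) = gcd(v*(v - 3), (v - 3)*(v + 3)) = v - 3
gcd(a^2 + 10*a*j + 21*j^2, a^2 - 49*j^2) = a + 7*j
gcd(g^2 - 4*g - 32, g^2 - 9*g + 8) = g - 8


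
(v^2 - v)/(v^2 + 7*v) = (v - 1)/(v + 7)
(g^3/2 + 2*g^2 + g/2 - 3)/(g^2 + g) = (g^3 + 4*g^2 + g - 6)/(2*g*(g + 1))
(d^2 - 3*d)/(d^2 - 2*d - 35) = d*(3 - d)/(-d^2 + 2*d + 35)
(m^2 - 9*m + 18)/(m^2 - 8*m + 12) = (m - 3)/(m - 2)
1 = 1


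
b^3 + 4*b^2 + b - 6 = (b - 1)*(b + 2)*(b + 3)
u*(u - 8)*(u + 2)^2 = u^4 - 4*u^3 - 28*u^2 - 32*u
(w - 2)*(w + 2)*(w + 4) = w^3 + 4*w^2 - 4*w - 16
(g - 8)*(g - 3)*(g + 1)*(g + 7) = g^4 - 3*g^3 - 57*g^2 + 115*g + 168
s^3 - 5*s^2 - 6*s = s*(s - 6)*(s + 1)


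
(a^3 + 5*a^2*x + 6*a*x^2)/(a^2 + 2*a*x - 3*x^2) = a*(-a - 2*x)/(-a + x)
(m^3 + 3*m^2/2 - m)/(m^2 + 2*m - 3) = m*(2*m^2 + 3*m - 2)/(2*(m^2 + 2*m - 3))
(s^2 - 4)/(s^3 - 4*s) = 1/s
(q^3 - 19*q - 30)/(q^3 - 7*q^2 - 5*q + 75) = (q + 2)/(q - 5)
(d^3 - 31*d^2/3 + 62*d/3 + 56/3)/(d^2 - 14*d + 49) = (3*d^2 - 10*d - 8)/(3*(d - 7))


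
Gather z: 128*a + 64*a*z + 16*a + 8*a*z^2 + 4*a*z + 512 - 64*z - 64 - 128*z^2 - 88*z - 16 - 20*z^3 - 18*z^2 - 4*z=144*a - 20*z^3 + z^2*(8*a - 146) + z*(68*a - 156) + 432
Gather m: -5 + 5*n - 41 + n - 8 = 6*n - 54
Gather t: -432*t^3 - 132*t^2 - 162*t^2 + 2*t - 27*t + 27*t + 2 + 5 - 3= -432*t^3 - 294*t^2 + 2*t + 4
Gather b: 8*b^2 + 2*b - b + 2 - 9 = 8*b^2 + b - 7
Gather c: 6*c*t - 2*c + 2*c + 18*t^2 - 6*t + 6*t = 6*c*t + 18*t^2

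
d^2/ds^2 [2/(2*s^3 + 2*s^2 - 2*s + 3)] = 8*(-(3*s + 1)*(2*s^3 + 2*s^2 - 2*s + 3) + 2*(3*s^2 + 2*s - 1)^2)/(2*s^3 + 2*s^2 - 2*s + 3)^3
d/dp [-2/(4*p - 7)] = 8/(4*p - 7)^2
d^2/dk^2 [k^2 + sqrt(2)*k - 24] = 2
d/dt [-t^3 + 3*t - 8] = 3 - 3*t^2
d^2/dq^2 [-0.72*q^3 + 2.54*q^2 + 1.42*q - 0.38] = 5.08 - 4.32*q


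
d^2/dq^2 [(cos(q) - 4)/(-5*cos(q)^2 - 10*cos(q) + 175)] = (9*(1 - cos(2*q))^2*cos(q)/4 - 9*(1 - cos(2*q))^2/2 + 1841*cos(q)/2 - 259*cos(2*q) + 48*cos(3*q) - cos(5*q)/2 - 69)/(5*(cos(q) - 5)^3*(cos(q) + 7)^3)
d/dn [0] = 0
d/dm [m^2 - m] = 2*m - 1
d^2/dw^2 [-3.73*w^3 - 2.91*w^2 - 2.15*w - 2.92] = -22.38*w - 5.82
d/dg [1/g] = -1/g^2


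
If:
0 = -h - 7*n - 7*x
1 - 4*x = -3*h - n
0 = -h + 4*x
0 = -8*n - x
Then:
No Solution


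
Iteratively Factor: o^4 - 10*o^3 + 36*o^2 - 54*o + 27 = (o - 3)*(o^3 - 7*o^2 + 15*o - 9) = (o - 3)^2*(o^2 - 4*o + 3) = (o - 3)^2*(o - 1)*(o - 3)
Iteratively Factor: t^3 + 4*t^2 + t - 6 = (t - 1)*(t^2 + 5*t + 6) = (t - 1)*(t + 3)*(t + 2)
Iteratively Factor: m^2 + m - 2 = (m - 1)*(m + 2)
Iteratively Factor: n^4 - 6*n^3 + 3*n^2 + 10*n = (n)*(n^3 - 6*n^2 + 3*n + 10) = n*(n - 2)*(n^2 - 4*n - 5) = n*(n - 2)*(n + 1)*(n - 5)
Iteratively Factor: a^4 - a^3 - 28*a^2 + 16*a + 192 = (a - 4)*(a^3 + 3*a^2 - 16*a - 48) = (a - 4)*(a + 4)*(a^2 - a - 12) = (a - 4)^2*(a + 4)*(a + 3)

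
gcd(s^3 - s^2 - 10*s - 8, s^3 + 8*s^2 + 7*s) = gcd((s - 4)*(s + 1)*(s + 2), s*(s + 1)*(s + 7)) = s + 1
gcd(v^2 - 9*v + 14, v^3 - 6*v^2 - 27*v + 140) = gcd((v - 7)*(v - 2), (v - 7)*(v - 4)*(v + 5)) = v - 7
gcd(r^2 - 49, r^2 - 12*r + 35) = r - 7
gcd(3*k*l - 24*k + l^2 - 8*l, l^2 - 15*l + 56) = l - 8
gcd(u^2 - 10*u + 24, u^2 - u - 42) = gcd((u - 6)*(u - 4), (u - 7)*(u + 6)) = 1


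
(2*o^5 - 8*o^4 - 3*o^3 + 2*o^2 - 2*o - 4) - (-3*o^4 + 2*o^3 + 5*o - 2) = 2*o^5 - 5*o^4 - 5*o^3 + 2*o^2 - 7*o - 2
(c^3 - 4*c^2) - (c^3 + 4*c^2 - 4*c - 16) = -8*c^2 + 4*c + 16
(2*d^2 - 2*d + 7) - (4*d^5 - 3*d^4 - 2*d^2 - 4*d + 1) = -4*d^5 + 3*d^4 + 4*d^2 + 2*d + 6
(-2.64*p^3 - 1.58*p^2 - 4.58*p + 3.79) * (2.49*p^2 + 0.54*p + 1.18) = -6.5736*p^5 - 5.3598*p^4 - 15.3726*p^3 + 5.0995*p^2 - 3.3578*p + 4.4722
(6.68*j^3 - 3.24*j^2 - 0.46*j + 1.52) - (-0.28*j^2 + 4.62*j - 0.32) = 6.68*j^3 - 2.96*j^2 - 5.08*j + 1.84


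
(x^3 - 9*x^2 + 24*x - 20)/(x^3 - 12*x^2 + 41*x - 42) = (x^2 - 7*x + 10)/(x^2 - 10*x + 21)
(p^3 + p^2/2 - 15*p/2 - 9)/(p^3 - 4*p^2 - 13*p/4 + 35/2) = 2*(2*p^2 - 3*p - 9)/(4*p^2 - 24*p + 35)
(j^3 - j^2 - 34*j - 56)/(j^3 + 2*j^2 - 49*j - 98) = (j + 4)/(j + 7)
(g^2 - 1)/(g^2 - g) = (g + 1)/g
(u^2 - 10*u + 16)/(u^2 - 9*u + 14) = (u - 8)/(u - 7)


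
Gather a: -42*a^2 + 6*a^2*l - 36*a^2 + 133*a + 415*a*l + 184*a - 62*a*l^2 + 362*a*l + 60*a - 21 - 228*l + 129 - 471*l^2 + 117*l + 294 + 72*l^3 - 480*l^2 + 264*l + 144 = a^2*(6*l - 78) + a*(-62*l^2 + 777*l + 377) + 72*l^3 - 951*l^2 + 153*l + 546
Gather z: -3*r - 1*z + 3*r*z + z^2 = -3*r + z^2 + z*(3*r - 1)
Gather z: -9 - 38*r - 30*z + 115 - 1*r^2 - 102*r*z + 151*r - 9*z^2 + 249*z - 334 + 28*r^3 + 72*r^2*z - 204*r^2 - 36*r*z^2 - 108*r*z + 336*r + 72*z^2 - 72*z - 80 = 28*r^3 - 205*r^2 + 449*r + z^2*(63 - 36*r) + z*(72*r^2 - 210*r + 147) - 308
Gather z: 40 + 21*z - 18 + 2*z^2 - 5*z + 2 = 2*z^2 + 16*z + 24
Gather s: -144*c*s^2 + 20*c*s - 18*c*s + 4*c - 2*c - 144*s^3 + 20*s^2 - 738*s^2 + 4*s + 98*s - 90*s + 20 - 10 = 2*c - 144*s^3 + s^2*(-144*c - 718) + s*(2*c + 12) + 10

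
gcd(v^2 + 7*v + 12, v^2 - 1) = 1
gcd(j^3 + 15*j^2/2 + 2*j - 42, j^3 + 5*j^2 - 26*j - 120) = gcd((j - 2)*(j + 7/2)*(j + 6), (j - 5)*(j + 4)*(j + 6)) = j + 6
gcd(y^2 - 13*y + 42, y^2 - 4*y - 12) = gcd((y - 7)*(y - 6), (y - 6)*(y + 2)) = y - 6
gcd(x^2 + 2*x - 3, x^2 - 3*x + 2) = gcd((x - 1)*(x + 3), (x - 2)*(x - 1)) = x - 1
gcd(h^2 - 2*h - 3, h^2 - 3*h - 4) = h + 1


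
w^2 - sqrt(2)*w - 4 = (w - 2*sqrt(2))*(w + sqrt(2))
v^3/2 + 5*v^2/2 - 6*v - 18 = (v/2 + 1)*(v - 3)*(v + 6)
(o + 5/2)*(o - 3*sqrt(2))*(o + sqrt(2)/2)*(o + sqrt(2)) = o^4 - 3*sqrt(2)*o^3/2 + 5*o^3/2 - 8*o^2 - 15*sqrt(2)*o^2/4 - 20*o - 3*sqrt(2)*o - 15*sqrt(2)/2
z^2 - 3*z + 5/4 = (z - 5/2)*(z - 1/2)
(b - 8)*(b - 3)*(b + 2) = b^3 - 9*b^2 + 2*b + 48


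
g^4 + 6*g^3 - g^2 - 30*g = g*(g - 2)*(g + 3)*(g + 5)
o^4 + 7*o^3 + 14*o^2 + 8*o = o*(o + 1)*(o + 2)*(o + 4)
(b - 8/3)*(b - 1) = b^2 - 11*b/3 + 8/3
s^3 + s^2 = s^2*(s + 1)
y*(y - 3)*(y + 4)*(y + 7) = y^4 + 8*y^3 - 5*y^2 - 84*y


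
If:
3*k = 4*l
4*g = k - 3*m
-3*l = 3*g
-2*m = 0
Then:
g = 0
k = 0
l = 0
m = 0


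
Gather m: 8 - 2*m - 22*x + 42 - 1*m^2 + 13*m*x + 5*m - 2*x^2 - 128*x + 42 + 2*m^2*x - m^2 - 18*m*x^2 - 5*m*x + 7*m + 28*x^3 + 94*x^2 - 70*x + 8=m^2*(2*x - 2) + m*(-18*x^2 + 8*x + 10) + 28*x^3 + 92*x^2 - 220*x + 100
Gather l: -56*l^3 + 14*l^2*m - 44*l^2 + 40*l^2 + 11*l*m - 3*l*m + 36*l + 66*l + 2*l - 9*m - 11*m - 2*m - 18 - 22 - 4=-56*l^3 + l^2*(14*m - 4) + l*(8*m + 104) - 22*m - 44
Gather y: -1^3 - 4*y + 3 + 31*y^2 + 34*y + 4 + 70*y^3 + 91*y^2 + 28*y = 70*y^3 + 122*y^2 + 58*y + 6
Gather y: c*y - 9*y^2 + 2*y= -9*y^2 + y*(c + 2)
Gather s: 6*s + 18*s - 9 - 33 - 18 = 24*s - 60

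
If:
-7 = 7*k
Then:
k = -1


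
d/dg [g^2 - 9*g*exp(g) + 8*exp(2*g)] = -9*g*exp(g) + 2*g + 16*exp(2*g) - 9*exp(g)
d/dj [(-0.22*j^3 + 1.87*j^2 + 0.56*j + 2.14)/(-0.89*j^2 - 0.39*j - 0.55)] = (0.1958*j^4 + 0.1716*j^3 + 0.1321*j^2 + 1.7522*j + 0.5266)/(0.7921*j^4 + 0.6942*j^3 + 1.1311*j^2 + 0.429*j + 0.3025)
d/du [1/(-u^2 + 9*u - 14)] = (2*u - 9)/(u^2 - 9*u + 14)^2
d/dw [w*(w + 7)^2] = (w + 7)*(3*w + 7)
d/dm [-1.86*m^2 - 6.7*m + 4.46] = -3.72*m - 6.7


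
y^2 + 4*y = y*(y + 4)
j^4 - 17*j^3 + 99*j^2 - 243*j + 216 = (j - 8)*(j - 3)^3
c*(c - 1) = c^2 - c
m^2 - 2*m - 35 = (m - 7)*(m + 5)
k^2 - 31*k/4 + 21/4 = (k - 7)*(k - 3/4)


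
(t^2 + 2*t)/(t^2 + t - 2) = t/(t - 1)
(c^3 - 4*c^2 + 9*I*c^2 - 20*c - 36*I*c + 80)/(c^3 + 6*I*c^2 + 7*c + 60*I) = (c - 4)/(c - 3*I)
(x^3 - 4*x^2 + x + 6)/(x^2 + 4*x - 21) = (x^2 - x - 2)/(x + 7)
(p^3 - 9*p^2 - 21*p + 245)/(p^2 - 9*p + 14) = (p^2 - 2*p - 35)/(p - 2)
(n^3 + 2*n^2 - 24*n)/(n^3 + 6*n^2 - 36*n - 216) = n*(n - 4)/(n^2 - 36)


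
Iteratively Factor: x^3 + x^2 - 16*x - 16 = (x + 1)*(x^2 - 16) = (x + 1)*(x + 4)*(x - 4)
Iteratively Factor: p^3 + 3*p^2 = (p)*(p^2 + 3*p) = p*(p + 3)*(p)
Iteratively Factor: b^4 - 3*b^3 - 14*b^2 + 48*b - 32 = (b - 1)*(b^3 - 2*b^2 - 16*b + 32) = (b - 2)*(b - 1)*(b^2 - 16) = (b - 4)*(b - 2)*(b - 1)*(b + 4)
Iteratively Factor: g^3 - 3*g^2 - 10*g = (g - 5)*(g^2 + 2*g) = (g - 5)*(g + 2)*(g)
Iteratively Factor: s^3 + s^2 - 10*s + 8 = (s - 2)*(s^2 + 3*s - 4) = (s - 2)*(s - 1)*(s + 4)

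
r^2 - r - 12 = (r - 4)*(r + 3)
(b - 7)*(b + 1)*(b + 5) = b^3 - b^2 - 37*b - 35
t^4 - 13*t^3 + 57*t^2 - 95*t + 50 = (t - 5)^2*(t - 2)*(t - 1)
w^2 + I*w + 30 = (w - 5*I)*(w + 6*I)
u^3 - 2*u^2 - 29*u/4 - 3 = (u - 4)*(u + 1/2)*(u + 3/2)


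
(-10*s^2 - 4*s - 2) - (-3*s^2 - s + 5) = -7*s^2 - 3*s - 7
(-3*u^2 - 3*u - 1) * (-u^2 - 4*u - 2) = 3*u^4 + 15*u^3 + 19*u^2 + 10*u + 2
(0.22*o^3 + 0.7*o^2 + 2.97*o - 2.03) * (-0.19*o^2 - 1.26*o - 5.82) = -0.0418*o^5 - 0.4102*o^4 - 2.7267*o^3 - 7.4305*o^2 - 14.7276*o + 11.8146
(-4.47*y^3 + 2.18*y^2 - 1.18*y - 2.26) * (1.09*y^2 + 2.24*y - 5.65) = -4.8723*y^5 - 7.6366*y^4 + 28.8525*y^3 - 17.4236*y^2 + 1.6046*y + 12.769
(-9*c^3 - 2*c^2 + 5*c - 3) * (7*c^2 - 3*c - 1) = -63*c^5 + 13*c^4 + 50*c^3 - 34*c^2 + 4*c + 3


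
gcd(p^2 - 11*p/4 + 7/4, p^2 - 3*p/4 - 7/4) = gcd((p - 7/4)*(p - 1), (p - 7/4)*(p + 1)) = p - 7/4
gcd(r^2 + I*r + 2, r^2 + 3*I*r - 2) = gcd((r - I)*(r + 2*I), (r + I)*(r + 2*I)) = r + 2*I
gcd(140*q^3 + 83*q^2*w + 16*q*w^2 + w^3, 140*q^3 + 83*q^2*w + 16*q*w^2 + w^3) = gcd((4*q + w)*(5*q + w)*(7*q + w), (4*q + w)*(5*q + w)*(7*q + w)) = 140*q^3 + 83*q^2*w + 16*q*w^2 + w^3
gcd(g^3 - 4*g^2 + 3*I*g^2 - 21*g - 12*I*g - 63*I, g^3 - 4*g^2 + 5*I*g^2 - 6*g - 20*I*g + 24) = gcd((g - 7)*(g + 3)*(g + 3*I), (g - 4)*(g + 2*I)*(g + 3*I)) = g + 3*I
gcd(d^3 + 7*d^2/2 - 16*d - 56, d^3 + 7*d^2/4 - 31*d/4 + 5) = d + 4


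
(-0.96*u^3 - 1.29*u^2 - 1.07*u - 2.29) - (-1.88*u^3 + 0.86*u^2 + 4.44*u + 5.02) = 0.92*u^3 - 2.15*u^2 - 5.51*u - 7.31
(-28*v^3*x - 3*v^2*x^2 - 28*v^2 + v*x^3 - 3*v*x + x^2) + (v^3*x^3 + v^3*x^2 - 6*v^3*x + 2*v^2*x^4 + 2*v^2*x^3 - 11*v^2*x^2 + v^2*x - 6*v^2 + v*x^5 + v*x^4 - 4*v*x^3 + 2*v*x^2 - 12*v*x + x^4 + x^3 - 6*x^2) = v^3*x^3 + v^3*x^2 - 34*v^3*x + 2*v^2*x^4 + 2*v^2*x^3 - 14*v^2*x^2 + v^2*x - 34*v^2 + v*x^5 + v*x^4 - 3*v*x^3 + 2*v*x^2 - 15*v*x + x^4 + x^3 - 5*x^2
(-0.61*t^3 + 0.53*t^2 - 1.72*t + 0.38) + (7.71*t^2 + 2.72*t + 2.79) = -0.61*t^3 + 8.24*t^2 + 1.0*t + 3.17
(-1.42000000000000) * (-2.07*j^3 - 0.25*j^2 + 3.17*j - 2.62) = 2.9394*j^3 + 0.355*j^2 - 4.5014*j + 3.7204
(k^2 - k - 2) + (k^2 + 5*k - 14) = 2*k^2 + 4*k - 16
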